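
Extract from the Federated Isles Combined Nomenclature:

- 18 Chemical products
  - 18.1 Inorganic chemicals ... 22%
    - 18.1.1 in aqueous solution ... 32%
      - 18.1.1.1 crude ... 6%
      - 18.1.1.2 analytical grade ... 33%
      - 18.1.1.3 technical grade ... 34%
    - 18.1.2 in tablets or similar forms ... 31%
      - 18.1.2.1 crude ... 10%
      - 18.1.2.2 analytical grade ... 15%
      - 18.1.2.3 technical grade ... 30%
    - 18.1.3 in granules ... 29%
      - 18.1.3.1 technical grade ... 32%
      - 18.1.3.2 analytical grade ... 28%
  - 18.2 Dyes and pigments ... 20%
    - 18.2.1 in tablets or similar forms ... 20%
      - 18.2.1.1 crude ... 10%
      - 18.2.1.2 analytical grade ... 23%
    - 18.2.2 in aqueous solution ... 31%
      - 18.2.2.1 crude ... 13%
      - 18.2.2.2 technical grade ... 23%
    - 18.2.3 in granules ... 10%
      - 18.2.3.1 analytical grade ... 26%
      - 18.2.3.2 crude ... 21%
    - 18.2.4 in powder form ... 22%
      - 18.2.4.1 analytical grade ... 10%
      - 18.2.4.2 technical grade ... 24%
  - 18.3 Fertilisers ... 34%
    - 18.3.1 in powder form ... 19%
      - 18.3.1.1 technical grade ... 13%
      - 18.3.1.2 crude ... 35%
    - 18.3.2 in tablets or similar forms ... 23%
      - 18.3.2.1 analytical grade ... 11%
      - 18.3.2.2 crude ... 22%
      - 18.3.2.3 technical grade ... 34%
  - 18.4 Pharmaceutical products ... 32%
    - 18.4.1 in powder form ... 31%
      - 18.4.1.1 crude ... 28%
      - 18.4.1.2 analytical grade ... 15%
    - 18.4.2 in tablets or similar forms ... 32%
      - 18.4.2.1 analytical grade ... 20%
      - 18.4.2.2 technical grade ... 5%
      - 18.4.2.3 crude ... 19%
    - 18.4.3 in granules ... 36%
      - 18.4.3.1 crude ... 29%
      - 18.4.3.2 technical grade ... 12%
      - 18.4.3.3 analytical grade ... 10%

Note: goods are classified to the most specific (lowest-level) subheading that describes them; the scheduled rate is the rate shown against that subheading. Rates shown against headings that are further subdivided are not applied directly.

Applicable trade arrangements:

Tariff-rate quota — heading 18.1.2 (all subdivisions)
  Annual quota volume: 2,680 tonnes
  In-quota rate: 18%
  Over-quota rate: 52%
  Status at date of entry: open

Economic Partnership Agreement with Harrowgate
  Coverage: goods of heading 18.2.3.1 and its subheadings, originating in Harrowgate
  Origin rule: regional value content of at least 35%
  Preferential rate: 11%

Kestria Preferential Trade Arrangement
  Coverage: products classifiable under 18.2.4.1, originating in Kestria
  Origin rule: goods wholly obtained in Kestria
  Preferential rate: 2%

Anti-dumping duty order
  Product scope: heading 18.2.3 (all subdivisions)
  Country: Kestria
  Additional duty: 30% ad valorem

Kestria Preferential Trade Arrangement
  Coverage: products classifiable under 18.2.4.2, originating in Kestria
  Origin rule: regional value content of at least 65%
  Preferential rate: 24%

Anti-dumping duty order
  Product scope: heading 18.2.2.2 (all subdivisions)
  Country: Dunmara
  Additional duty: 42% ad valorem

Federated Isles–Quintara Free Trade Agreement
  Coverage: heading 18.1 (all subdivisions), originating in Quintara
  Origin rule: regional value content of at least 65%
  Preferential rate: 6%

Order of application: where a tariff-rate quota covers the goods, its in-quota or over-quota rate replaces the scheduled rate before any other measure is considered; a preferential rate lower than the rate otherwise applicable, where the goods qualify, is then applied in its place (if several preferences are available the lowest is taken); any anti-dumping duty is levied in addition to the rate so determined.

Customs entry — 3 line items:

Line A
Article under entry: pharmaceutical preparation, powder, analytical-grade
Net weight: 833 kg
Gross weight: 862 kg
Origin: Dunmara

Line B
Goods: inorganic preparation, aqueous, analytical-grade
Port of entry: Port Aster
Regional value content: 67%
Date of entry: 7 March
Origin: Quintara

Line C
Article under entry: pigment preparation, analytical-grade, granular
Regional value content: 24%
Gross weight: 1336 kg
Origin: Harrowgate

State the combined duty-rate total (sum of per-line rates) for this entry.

Line A: pharmaceutical → 18.4; powder → 18.4.1; analytical-grade → 18.4.1.2. Scheduled 15%. No special measure applies. → 15%.
Line B: inorganic → 18.1; aqueous → 18.1.1; analytical-grade → 18.1.1.2. Scheduled 33%. Quintara agreement on 18.1: RVC ≥ 65% → 6% available; preferential 6%. → 6%.
Line C: pigment → 18.2; granular → 18.2.3; analytical-grade → 18.2.3.1. Scheduled 26%. Harrowgate agreement on 18.2.3.1: RVC < 35%. → 26%.
Sum: 15% + 6% + 26% = 47%.

47%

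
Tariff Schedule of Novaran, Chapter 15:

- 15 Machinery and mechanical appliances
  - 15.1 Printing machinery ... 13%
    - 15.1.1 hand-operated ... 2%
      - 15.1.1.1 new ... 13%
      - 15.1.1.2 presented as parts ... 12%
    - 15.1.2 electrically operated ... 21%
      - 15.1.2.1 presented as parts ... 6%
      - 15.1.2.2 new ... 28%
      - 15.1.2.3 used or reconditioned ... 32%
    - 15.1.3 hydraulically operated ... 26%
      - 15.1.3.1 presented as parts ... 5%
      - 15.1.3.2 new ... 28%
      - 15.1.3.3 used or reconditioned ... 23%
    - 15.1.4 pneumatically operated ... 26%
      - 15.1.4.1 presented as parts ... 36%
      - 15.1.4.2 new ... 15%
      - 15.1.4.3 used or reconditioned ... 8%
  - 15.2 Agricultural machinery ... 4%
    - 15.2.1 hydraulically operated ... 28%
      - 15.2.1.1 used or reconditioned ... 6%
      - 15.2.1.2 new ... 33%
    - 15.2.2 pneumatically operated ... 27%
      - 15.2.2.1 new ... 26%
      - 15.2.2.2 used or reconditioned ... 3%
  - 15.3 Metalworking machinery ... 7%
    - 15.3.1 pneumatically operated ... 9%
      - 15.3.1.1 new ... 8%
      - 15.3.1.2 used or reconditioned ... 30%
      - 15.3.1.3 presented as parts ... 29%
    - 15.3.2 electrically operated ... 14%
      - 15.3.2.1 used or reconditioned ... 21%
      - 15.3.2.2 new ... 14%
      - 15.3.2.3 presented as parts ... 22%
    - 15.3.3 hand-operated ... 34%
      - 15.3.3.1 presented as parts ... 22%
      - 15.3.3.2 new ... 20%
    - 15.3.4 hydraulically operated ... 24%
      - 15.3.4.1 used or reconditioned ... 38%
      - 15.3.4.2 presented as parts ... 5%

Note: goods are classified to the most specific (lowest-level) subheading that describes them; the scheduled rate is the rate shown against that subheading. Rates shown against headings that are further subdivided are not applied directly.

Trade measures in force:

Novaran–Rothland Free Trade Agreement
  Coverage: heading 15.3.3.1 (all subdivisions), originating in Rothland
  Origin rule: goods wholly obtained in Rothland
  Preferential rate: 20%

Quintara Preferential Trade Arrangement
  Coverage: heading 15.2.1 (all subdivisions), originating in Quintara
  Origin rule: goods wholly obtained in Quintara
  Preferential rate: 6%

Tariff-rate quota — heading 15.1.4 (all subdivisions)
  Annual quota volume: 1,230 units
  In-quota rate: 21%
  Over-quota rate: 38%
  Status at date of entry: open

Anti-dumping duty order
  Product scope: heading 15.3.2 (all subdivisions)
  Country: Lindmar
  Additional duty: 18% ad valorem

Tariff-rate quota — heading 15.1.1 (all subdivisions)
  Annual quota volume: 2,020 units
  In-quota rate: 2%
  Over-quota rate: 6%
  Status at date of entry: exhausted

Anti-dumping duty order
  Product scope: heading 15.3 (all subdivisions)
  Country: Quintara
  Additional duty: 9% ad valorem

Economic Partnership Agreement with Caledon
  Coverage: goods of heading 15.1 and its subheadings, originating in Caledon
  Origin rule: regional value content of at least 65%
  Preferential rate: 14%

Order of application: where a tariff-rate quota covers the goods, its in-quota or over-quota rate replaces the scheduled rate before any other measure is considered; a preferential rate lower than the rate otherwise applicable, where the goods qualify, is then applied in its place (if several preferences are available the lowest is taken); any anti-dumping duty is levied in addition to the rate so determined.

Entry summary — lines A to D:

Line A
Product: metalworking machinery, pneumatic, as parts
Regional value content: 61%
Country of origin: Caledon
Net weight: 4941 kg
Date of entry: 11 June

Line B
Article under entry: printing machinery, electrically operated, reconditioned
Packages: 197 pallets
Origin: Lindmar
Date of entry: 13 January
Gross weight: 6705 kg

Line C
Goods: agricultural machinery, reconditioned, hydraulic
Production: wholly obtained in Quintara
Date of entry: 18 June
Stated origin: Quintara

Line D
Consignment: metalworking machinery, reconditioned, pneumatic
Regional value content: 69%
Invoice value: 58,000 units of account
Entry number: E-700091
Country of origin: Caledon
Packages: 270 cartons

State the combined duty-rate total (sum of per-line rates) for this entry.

Line A: metalworking → 15.3; pneumatic → 15.3.1; as parts → 15.3.1.3. Scheduled 29%. Caledon agreement on 15.1: 15.3.1.3 not covered. → 29%.
Line B: printing → 15.1; electrically operated → 15.1.2; reconditioned → 15.1.2.3. Scheduled 32%. No special measure applies. → 32%.
Line C: agricultural → 15.2; hydraulic → 15.2.1; reconditioned → 15.2.1.1. Scheduled 6%. Quintara agreement on 15.2.1: wholly obtained → 6% available; preference 6% not lower than 6% → no reduction. → 6%.
Line D: metalworking → 15.3; pneumatic → 15.3.1; reconditioned → 15.3.1.2. Scheduled 30%. Caledon agreement on 15.1: 15.3.1.2 not covered. → 30%.
Sum: 29% + 32% + 6% + 30% = 97%.

97%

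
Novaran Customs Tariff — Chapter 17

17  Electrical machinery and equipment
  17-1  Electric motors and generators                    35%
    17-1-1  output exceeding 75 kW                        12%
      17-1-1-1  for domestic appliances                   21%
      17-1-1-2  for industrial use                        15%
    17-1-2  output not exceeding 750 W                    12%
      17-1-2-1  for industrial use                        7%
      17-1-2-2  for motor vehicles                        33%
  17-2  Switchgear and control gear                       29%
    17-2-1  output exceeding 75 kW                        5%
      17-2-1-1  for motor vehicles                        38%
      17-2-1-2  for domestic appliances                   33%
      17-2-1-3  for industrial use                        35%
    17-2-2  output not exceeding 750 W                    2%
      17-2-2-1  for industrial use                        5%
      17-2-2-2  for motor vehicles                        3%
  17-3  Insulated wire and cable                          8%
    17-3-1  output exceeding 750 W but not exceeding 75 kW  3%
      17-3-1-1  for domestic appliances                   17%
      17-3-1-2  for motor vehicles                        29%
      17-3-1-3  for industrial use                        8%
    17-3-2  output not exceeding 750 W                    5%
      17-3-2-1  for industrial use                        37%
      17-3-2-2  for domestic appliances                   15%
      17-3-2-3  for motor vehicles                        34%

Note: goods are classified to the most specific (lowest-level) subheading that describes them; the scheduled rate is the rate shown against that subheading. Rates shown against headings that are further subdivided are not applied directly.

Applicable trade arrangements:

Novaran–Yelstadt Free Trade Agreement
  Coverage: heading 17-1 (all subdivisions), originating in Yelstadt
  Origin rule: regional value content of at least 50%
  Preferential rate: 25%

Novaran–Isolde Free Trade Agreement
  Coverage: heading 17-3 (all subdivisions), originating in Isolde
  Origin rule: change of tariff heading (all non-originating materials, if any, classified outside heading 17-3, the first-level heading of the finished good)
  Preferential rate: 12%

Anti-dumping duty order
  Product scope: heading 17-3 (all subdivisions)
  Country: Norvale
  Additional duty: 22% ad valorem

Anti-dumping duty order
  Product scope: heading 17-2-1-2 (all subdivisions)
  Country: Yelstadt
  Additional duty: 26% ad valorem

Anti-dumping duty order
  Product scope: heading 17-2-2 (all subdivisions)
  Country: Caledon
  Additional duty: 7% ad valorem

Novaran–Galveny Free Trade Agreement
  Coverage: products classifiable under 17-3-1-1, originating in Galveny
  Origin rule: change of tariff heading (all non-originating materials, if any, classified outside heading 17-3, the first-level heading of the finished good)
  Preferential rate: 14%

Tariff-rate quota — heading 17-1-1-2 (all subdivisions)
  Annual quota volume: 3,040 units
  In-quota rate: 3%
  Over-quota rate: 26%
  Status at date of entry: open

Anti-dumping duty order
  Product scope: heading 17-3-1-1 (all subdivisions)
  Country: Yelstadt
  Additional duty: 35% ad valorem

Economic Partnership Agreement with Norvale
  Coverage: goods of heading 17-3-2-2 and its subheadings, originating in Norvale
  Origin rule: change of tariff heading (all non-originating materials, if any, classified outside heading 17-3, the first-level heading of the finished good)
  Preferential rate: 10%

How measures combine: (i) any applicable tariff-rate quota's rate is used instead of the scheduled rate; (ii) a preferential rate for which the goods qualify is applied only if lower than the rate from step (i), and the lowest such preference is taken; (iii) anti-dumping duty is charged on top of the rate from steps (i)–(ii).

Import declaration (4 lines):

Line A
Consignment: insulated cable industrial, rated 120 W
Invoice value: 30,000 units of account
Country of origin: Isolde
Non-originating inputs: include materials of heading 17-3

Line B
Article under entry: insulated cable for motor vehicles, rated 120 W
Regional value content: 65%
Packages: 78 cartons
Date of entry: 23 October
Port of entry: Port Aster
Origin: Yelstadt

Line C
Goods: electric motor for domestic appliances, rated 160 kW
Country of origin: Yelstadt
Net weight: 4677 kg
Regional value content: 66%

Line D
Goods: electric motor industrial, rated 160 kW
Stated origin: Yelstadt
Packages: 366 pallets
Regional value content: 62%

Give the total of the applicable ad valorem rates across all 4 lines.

95%

Line A: insulated cable → 17-3; rated 120 W → 17-3-2; industrial → 17-3-2-1. Scheduled 37%. Isolde agreement on 17-3: CTH not met. → 37%.
Line B: insulated cable → 17-3; rated 120 W → 17-3-2; for motor vehicles → 17-3-2-3. Scheduled 34%. Yelstadt agreement on 17-1: 17-3-2-3 not covered. → 34%.
Line C: electric motor → 17-1; rated 160 kW → 17-1-1; for domestic appliances → 17-1-1-1. Scheduled 21%. Yelstadt agreement on 17-1: RVC ≥ 50% → 25% available; preference 25% not lower than 21% → no reduction. → 21%.
Line D: electric motor → 17-1; rated 160 kW → 17-1-1; industrial → 17-1-1-2. Scheduled 15%. quota on 17-1-1-2 open → in-quota 3%; Yelstadt agreement on 17-1: RVC ≥ 50% → 25% available; preference 25% not lower than 3% → no reduction. → 3%.
Sum: 37% + 34% + 21% + 3% = 95%.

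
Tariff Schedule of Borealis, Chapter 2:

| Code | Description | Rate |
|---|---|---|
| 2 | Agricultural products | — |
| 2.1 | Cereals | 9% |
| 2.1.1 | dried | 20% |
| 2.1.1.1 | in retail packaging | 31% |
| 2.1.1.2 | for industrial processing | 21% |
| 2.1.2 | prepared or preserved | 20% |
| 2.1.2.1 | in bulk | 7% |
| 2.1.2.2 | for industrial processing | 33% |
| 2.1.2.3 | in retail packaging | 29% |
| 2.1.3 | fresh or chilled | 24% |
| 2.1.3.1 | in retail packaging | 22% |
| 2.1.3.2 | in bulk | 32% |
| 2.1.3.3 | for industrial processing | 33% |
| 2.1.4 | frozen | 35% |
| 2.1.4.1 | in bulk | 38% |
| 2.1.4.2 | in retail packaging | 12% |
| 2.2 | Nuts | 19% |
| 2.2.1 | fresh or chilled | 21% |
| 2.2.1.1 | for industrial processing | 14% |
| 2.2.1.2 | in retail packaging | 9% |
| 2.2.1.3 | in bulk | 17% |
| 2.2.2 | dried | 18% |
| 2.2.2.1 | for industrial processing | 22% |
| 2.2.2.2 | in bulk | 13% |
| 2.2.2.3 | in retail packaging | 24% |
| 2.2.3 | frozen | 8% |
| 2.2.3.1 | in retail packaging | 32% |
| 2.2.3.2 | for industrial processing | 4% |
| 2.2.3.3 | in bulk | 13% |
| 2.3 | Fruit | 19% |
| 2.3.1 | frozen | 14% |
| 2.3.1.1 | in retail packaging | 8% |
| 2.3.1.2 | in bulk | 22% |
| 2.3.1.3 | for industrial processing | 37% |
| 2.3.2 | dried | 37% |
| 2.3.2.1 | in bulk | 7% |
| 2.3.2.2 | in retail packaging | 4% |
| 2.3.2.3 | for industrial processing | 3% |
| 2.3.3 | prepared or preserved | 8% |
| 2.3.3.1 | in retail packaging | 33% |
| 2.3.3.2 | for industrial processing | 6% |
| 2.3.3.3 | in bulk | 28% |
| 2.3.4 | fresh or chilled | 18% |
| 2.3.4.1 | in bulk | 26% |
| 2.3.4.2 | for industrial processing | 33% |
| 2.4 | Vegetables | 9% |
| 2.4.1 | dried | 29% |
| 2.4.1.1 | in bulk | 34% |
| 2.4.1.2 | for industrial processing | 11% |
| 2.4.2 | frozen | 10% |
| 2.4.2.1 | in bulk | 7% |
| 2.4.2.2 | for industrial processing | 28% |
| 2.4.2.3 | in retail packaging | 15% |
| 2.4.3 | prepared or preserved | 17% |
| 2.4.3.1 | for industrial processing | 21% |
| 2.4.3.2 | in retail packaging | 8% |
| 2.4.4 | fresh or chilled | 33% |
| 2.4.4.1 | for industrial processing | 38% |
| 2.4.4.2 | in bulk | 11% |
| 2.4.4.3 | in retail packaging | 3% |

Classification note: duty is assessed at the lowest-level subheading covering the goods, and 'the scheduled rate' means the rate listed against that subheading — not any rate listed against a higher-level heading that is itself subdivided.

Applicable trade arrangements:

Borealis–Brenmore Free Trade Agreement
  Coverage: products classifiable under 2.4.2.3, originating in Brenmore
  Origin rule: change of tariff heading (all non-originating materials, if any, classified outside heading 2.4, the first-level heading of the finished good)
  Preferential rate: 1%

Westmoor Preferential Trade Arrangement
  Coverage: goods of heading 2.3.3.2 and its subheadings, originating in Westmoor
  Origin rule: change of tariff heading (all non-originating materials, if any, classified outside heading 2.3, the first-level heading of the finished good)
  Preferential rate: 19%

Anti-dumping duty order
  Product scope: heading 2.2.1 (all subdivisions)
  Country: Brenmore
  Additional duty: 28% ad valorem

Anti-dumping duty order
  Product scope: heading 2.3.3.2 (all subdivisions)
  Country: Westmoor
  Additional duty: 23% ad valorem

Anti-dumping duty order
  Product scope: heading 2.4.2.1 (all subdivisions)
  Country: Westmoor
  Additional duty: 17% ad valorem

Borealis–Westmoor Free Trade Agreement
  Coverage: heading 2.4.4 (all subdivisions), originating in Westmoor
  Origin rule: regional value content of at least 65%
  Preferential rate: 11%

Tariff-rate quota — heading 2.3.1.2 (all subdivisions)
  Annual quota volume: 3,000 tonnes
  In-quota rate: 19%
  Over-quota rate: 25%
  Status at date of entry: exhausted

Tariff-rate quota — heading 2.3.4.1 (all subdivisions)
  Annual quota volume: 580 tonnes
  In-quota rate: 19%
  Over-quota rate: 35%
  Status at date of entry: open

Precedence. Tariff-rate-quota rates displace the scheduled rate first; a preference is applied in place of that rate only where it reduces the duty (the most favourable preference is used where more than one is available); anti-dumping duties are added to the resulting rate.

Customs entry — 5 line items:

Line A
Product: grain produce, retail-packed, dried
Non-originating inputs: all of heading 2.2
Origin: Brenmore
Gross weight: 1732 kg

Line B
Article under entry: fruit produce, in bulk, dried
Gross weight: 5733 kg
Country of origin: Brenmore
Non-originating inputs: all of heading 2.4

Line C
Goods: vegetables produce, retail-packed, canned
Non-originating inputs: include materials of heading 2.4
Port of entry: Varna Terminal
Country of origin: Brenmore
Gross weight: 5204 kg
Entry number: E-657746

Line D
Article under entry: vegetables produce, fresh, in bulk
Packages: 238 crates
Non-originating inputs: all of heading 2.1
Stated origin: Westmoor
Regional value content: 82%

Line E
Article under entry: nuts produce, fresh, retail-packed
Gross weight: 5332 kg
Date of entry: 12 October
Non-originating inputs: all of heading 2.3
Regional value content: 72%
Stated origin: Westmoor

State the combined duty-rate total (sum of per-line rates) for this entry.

66%

Line A: grain → 2.1; dried → 2.1.1; retail-packed → 2.1.1.1. Scheduled 31%. Brenmore agreement on 2.4.2.3: 2.1.1.1 not covered. → 31%.
Line B: fruit → 2.3; dried → 2.3.2; in bulk → 2.3.2.1. Scheduled 7%. Brenmore agreement on 2.4.2.3: 2.3.2.1 not covered. → 7%.
Line C: vegetables → 2.4; canned → 2.4.3; retail-packed → 2.4.3.2. Scheduled 8%. Brenmore agreement on 2.4.2.3: 2.4.3.2 not covered. → 8%.
Line D: vegetables → 2.4; fresh → 2.4.4; in bulk → 2.4.4.2. Scheduled 11%. Westmoor agreement on 2.3.3.2: 2.4.4.2 not covered; Westmoor agreement on 2.4.4: RVC ≥ 65% → 11% available; preference 11% not lower than 11% → no reduction. → 11%.
Line E: nuts → 2.2; fresh → 2.2.1; retail-packed → 2.2.1.2. Scheduled 9%. Westmoor agreement on 2.3.3.2: 2.2.1.2 not covered; Westmoor agreement on 2.4.4: 2.2.1.2 not covered. → 9%.
Sum: 31% + 7% + 8% + 11% + 9% = 66%.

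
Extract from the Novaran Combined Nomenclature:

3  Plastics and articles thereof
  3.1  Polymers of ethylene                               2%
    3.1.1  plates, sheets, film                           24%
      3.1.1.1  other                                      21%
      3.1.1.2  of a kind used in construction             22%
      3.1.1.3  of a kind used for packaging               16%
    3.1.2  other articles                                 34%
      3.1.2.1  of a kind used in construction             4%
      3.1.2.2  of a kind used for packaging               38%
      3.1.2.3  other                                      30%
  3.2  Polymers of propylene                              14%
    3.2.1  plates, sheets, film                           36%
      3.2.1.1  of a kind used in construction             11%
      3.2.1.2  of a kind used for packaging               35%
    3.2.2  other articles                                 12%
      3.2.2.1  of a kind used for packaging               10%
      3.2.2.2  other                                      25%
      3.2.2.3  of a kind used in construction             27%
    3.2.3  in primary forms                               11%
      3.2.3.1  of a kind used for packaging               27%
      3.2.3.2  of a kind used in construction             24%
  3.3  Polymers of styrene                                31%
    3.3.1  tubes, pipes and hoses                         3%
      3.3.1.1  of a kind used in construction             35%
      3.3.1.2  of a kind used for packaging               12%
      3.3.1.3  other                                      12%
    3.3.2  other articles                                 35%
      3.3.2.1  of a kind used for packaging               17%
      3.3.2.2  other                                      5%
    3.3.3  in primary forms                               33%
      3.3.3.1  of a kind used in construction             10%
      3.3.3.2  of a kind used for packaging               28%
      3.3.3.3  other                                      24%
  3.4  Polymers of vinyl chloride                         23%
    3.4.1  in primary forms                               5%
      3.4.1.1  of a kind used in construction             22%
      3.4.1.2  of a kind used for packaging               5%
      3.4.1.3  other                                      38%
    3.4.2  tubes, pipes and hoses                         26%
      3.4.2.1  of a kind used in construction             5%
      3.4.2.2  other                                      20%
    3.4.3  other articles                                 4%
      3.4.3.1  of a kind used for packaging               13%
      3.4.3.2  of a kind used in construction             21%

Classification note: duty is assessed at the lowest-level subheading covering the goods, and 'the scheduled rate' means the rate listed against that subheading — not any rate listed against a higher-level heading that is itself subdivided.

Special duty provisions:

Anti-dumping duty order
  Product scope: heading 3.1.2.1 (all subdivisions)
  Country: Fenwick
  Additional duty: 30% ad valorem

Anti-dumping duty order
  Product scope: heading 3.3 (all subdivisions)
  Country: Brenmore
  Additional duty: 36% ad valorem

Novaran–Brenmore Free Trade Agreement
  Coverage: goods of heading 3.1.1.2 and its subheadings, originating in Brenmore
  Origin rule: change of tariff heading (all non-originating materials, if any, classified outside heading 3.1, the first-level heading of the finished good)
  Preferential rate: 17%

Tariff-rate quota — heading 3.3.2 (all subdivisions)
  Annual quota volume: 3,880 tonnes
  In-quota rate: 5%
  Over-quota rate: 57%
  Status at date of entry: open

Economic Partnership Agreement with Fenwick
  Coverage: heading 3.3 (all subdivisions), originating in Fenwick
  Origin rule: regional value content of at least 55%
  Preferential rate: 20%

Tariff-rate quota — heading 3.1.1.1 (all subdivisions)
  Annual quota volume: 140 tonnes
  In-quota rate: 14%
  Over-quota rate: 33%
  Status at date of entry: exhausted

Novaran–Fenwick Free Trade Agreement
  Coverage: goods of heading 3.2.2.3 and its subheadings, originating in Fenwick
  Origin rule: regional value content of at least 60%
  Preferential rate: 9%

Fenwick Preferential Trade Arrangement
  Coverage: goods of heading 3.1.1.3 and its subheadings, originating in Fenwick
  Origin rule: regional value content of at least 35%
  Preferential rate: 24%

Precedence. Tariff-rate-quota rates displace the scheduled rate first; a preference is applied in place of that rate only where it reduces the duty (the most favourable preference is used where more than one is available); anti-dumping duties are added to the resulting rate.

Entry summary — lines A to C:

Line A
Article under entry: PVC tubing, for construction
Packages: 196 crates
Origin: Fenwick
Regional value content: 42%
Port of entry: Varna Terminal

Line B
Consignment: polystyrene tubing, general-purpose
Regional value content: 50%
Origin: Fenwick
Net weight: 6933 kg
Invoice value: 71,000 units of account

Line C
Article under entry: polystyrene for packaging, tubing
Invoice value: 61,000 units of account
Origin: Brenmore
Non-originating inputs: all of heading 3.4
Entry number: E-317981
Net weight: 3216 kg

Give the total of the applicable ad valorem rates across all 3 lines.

Line A: PVC → 3.4; tubing → 3.4.2; for construction → 3.4.2.1. Scheduled 5%. Fenwick agreement on 3.3: 3.4.2.1 not covered; Fenwick agreement on 3.2.2.3: 3.4.2.1 not covered; Fenwick agreement on 3.1.1.3: 3.4.2.1 not covered. → 5%.
Line B: polystyrene → 3.3; tubing → 3.3.1; general-purpose → 3.3.1.3. Scheduled 12%. Fenwick agreement on 3.3: RVC < 55%; Fenwick agreement on 3.2.2.3: 3.3.1.3 not covered; Fenwick agreement on 3.1.1.3: 3.3.1.3 not covered. → 12%.
Line C: polystyrene → 3.3; tubing → 3.3.1; for packaging → 3.3.1.2. Scheduled 12%. Brenmore agreement on 3.1.1.2: 3.3.1.2 not covered; anti-dumping (Brenmore, 3.3): +36%; total 12% + 36% = 48%. → 48%.
Sum: 5% + 12% + 48% = 65%.

65%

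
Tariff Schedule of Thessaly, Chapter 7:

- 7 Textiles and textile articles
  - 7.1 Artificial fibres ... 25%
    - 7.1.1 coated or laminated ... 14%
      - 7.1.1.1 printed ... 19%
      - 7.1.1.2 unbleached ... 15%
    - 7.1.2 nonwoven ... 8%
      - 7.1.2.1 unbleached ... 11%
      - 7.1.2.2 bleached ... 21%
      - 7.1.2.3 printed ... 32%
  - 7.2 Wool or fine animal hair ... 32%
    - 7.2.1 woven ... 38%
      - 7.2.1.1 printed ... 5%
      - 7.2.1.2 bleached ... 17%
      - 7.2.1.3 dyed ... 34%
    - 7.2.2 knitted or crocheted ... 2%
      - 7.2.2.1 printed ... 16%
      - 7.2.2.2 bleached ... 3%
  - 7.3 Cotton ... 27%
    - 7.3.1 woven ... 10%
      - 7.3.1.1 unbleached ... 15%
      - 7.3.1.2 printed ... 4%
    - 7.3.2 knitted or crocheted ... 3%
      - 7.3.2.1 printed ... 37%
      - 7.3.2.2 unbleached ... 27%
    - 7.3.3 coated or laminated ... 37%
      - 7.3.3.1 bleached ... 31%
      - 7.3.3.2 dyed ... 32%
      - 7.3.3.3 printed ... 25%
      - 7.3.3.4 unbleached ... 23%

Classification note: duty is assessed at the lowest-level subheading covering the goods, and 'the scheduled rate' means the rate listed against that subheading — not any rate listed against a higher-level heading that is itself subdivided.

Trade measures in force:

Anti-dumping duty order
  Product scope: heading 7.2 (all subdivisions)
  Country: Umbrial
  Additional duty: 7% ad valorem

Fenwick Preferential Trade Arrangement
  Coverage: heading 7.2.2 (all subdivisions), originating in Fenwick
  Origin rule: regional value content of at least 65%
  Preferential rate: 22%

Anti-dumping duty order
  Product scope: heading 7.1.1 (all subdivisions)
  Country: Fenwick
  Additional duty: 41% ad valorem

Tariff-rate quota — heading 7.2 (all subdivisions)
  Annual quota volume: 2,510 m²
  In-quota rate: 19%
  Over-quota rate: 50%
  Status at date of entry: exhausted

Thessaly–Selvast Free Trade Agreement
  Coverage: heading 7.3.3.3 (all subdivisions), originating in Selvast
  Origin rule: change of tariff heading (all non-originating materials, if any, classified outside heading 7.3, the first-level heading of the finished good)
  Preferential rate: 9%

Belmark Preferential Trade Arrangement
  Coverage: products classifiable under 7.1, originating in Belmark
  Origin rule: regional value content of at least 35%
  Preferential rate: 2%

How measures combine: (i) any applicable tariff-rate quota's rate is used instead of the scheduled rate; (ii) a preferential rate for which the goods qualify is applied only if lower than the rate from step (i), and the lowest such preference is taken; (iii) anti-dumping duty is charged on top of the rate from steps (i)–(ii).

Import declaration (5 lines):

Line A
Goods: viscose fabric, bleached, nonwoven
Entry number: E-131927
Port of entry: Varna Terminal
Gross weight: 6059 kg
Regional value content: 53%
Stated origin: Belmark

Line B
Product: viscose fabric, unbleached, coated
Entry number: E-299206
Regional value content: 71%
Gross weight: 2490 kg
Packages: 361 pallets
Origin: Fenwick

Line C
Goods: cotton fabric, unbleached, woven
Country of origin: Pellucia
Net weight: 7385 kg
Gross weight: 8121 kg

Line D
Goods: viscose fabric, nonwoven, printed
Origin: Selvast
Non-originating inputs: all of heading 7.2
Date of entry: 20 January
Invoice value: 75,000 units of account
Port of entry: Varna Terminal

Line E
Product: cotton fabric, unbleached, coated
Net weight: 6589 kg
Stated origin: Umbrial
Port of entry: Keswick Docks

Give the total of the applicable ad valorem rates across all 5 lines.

128%

Line A: viscose → 7.1; nonwoven → 7.1.2; bleached → 7.1.2.2. Scheduled 21%. Belmark agreement on 7.1: RVC ≥ 35% → 2% available; preferential 2%. → 2%.
Line B: viscose → 7.1; coated → 7.1.1; unbleached → 7.1.1.2. Scheduled 15%. Fenwick agreement on 7.2.2: 7.1.1.2 not covered; anti-dumping (Fenwick, 7.1.1): +41%; total 15% + 41% = 56%. → 56%.
Line C: cotton → 7.3; woven → 7.3.1; unbleached → 7.3.1.1. Scheduled 15%. No special measure applies. → 15%.
Line D: viscose → 7.1; nonwoven → 7.1.2; printed → 7.1.2.3. Scheduled 32%. Selvast agreement on 7.3.3.3: 7.1.2.3 not covered. → 32%.
Line E: cotton → 7.3; coated → 7.3.3; unbleached → 7.3.3.4. Scheduled 23%. No special measure applies. → 23%.
Sum: 2% + 56% + 15% + 32% + 23% = 128%.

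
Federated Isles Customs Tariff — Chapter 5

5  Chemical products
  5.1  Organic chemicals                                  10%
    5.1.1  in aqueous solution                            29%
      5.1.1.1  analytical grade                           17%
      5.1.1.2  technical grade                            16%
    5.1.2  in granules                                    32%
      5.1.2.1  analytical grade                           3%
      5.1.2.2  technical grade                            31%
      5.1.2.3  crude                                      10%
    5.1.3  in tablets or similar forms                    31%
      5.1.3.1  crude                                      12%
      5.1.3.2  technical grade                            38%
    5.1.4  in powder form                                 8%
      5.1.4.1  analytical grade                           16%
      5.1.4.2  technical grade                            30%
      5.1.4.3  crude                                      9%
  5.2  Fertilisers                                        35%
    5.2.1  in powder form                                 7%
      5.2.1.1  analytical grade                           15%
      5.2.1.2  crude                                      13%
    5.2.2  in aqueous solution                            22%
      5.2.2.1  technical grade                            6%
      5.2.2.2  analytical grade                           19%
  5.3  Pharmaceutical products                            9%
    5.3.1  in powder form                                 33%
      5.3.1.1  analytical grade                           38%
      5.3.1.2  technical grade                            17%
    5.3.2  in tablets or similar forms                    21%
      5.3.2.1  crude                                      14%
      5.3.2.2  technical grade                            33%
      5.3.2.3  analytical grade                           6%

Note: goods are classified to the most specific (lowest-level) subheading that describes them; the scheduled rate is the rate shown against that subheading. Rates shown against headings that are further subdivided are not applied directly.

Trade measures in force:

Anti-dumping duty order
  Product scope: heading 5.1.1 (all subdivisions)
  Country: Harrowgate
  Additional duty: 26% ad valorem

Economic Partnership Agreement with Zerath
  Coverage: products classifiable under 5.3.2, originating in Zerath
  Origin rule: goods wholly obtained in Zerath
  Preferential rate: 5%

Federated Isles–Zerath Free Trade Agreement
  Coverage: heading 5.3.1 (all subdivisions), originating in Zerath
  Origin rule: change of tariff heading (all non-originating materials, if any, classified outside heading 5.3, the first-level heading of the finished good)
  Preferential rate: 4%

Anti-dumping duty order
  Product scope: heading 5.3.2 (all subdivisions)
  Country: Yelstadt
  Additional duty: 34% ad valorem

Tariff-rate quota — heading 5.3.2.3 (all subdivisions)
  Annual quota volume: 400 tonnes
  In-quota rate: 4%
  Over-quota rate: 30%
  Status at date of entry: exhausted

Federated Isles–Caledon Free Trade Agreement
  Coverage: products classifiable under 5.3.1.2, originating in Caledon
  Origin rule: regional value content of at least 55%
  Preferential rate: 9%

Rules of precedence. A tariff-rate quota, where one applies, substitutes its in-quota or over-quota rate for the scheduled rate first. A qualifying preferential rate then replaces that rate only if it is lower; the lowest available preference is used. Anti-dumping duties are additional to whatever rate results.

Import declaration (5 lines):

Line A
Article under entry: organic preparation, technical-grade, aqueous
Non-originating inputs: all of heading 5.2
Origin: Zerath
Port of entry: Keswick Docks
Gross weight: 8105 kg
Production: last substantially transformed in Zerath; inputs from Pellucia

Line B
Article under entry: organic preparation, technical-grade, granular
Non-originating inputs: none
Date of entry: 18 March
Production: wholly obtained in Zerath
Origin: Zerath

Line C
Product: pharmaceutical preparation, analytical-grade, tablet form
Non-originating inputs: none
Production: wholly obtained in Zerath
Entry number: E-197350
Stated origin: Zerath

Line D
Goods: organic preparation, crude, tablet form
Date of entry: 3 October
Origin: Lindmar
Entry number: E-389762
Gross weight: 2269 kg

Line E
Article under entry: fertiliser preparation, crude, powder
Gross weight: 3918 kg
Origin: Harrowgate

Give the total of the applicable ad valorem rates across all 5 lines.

77%

Line A: organic → 5.1; aqueous → 5.1.1; technical-grade → 5.1.1.2. Scheduled 16%. Zerath agreement on 5.3.2: 5.1.1.2 not covered; Zerath agreement on 5.3.1: 5.1.1.2 not covered. → 16%.
Line B: organic → 5.1; granular → 5.1.2; technical-grade → 5.1.2.2. Scheduled 31%. Zerath agreement on 5.3.2: 5.1.2.2 not covered; Zerath agreement on 5.3.1: 5.1.2.2 not covered. → 31%.
Line C: pharmaceutical → 5.3; tablet form → 5.3.2; analytical-grade → 5.3.2.3. Scheduled 6%. quota on 5.3.2.3 exhausted → over-quota 30%; Zerath agreement on 5.3.2: wholly obtained → 5% available; Zerath agreement on 5.3.1: 5.3.2.3 not covered; preferential 5%. → 5%.
Line D: organic → 5.1; tablet form → 5.1.3; crude → 5.1.3.1. Scheduled 12%. No special measure applies. → 12%.
Line E: fertiliser → 5.2; powder → 5.2.1; crude → 5.2.1.2. Scheduled 13%. No special measure applies. → 13%.
Sum: 16% + 31% + 5% + 12% + 13% = 77%.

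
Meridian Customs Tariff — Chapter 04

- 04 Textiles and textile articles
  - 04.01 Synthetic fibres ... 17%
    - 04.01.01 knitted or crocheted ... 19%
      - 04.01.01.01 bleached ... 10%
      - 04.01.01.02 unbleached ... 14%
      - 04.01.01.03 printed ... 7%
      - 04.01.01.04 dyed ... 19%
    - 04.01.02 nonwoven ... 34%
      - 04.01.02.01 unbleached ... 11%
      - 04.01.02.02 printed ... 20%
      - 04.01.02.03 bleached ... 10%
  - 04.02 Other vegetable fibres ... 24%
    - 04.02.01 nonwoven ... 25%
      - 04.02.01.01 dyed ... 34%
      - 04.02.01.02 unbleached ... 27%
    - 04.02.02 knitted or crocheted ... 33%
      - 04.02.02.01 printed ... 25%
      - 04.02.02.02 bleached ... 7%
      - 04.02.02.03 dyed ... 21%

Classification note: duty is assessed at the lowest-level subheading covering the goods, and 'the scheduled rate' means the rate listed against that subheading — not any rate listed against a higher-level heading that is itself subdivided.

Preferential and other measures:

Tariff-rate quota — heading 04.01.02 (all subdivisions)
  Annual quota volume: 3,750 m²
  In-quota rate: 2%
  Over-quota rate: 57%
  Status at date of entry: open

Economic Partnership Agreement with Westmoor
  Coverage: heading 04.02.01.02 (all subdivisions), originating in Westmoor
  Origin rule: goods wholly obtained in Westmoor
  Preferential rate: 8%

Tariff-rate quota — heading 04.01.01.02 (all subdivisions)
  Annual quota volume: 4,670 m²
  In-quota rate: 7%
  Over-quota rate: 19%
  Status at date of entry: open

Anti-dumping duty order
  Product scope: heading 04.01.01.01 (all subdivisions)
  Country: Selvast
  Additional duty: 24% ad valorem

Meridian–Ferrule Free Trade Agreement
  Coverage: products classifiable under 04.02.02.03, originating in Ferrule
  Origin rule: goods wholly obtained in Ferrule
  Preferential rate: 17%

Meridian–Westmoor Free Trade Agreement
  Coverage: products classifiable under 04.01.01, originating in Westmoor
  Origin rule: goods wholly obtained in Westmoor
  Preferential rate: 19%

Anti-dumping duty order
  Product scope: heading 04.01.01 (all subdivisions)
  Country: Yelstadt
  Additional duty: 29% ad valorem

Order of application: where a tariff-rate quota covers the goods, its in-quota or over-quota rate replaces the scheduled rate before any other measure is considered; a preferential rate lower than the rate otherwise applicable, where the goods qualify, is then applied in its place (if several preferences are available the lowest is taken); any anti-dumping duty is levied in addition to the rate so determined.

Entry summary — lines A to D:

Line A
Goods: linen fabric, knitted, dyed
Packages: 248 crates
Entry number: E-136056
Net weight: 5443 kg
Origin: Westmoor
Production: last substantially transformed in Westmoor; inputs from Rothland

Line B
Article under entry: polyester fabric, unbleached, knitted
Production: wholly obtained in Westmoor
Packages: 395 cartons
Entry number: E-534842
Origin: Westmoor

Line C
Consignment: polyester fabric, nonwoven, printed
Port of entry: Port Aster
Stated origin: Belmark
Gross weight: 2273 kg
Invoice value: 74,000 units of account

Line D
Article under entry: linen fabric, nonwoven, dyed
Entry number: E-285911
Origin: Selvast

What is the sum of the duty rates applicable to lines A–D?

Line A: linen → 04.02; knitted → 04.02.02; dyed → 04.02.02.03. Scheduled 21%. Westmoor agreement on 04.02.01.02: 04.02.02.03 not covered; Westmoor agreement on 04.01.01: 04.02.02.03 not covered. → 21%.
Line B: polyester → 04.01; knitted → 04.01.01; unbleached → 04.01.01.02. Scheduled 14%. quota on 04.01.01.02 open → in-quota 7%; Westmoor agreement on 04.02.01.02: 04.01.01.02 not covered; Westmoor agreement on 04.01.01: wholly obtained → 19% available; preference 19% not lower than 7% → no reduction. → 7%.
Line C: polyester → 04.01; nonwoven → 04.01.02; printed → 04.01.02.02. Scheduled 20%. quota on 04.01.02 open → in-quota 2%. → 2%.
Line D: linen → 04.02; nonwoven → 04.02.01; dyed → 04.02.01.01. Scheduled 34%. No special measure applies. → 34%.
Sum: 21% + 7% + 2% + 34% = 64%.

64%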